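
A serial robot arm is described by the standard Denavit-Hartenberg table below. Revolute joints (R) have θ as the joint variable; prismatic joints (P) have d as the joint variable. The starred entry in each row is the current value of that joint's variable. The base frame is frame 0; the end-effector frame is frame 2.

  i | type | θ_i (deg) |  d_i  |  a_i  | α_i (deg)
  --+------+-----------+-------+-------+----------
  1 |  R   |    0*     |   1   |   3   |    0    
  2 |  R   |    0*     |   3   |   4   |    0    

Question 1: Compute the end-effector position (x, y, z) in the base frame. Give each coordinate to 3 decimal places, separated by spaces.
7.000 0.000 4.000

after link 1: o_1 = (3.0000, 0.0000, 1.0000)
after link 2: o_2 = (7.0000, 0.0000, 4.0000)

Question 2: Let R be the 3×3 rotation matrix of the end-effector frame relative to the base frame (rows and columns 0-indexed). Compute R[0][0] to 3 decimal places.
1.000

End-effector x-axis (col 0 of R) = (1.0000,0.0000,0.0000)
R[0][0] = 1.0000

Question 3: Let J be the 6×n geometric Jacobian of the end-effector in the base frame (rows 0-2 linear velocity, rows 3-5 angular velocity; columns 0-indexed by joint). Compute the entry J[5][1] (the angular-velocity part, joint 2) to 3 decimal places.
1.000

axis z_1 = (0.0000,0.0000,1.0000); lever o_n−o_1 = (4.0000,0.0000,3.0000)
cross product → J_v[:, 1] = (0.0000,4.0000,0.0000)
J_ω[:, 1] = z_1
entry J[5][1] = 1.0000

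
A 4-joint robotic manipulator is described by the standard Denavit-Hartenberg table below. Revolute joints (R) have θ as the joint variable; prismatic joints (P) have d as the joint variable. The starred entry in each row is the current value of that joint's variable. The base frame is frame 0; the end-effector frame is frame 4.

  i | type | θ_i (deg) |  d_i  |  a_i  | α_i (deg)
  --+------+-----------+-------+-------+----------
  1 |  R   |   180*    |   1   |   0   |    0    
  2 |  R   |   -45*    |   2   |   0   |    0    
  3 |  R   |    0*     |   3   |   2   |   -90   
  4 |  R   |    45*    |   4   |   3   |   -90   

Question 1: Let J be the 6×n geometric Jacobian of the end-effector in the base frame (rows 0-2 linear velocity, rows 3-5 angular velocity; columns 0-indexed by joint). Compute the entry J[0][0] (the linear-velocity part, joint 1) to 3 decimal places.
-0.086

axis z_0 = ẑ; lever o_n−o_0 = (-5.7426,0.0858,3.8787)
cross product → J_v[:, 0] = (-0.0858,-5.7426,0.0000)
J_ω[:, 0] = z_0
entry J[0][0] = -0.0858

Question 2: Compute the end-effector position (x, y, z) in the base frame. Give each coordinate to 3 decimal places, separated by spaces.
after link 1: o_1 = (0.0000, 0.0000, 1.0000)
after link 2: o_2 = (0.0000, 0.0000, 3.0000)
after link 3: o_3 = (-1.4142, 1.4142, 6.0000)
after link 4: o_4 = (-5.7426, 0.0858, 3.8787)

-5.743 0.086 3.879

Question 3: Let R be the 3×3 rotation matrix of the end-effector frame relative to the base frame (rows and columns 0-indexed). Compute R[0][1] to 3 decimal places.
End-effector y-axis (col 1 of R) = (0.7071,0.7071,-0.0000)
R[0][1] = 0.7071

0.707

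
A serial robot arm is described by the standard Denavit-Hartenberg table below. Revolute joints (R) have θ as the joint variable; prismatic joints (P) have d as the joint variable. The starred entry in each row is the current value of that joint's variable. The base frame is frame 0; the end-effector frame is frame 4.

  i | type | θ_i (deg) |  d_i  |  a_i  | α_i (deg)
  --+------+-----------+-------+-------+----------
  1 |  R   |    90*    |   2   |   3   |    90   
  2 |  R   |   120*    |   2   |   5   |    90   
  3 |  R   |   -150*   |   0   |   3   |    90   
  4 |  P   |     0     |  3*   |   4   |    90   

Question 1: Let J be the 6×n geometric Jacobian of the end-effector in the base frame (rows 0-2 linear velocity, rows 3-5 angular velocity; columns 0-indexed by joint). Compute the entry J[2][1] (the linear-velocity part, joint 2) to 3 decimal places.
1.281

axis z_1 = (1.0000,-0.0000,0.0000); lever o_n−o_1 = (1.0981,1.2811,-2.2189)
cross product → J_v[:, 1] = (0.0000,2.2189,1.2811)
J_ω[:, 1] = z_1
entry J[2][1] = 1.2811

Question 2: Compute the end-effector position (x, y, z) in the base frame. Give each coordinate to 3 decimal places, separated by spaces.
after link 1: o_1 = (0.0000, 3.0000, 2.0000)
after link 2: o_2 = (2.0000, 0.5000, 6.3301)
after link 3: o_3 = (0.5000, 1.7990, 4.0801)
after link 4: o_4 = (1.0981, 4.2811, -0.2189)

1.098 4.281 -0.219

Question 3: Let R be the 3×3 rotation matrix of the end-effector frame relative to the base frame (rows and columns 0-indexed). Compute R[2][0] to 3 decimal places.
-0.750

End-effector x-axis (col 0 of R) = (-0.5000,0.4330,-0.7500)
R[2][0] = -0.7500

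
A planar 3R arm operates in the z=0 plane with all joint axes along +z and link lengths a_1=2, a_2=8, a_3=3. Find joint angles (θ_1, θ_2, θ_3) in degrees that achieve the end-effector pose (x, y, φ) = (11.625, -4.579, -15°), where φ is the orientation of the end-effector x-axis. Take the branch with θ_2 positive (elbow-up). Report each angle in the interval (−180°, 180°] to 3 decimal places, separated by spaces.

wrist centre = target − a_3·(cos φ, sin φ) = (8.7272, -3.8025)
cos θ_2 = (90.6237−2²−8²)/(2·2·8) = 0.7070; θ_2 = 45.0093° (elbow-up)
β = atan2(-3.8025,8.7272) = -23.5433°; ψ = atan2(5.6578,7.6559) = 36.4646°
θ_1 = β − ψ = -60.0078°
θ_3 = φ − θ_1 − θ_2 = -0.0015° (wrapped to (-180°,180°])

-60.008 45.009 -0.001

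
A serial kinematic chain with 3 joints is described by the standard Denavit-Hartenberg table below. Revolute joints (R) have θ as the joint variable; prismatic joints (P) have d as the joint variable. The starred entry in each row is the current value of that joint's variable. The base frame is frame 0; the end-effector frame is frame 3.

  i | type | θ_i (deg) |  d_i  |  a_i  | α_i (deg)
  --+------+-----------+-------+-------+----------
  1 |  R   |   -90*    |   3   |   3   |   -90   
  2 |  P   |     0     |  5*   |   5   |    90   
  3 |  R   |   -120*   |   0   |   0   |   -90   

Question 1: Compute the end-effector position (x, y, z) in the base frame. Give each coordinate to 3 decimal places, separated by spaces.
after link 1: o_1 = (0.0000, -3.0000, 3.0000)
after link 2: o_2 = (5.0000, -8.0000, 3.0000)
after link 3: o_3 = (5.0000, -8.0000, 3.0000)

5.000 -8.000 3.000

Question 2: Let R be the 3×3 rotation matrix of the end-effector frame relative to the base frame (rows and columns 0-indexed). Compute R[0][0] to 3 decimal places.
-0.866

End-effector x-axis (col 0 of R) = (-0.8660,0.5000,0.0000)
R[0][0] = -0.8660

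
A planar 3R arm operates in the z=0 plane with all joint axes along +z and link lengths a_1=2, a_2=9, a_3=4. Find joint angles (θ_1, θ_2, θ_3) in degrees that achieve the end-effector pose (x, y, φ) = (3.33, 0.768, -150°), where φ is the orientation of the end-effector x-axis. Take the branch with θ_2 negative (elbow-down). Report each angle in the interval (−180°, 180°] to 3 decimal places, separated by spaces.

164.338 -150.005 -164.333

wrist centre = target − a_3·(cos φ, sin φ) = (6.7941, 2.7680)
cos θ_2 = (53.8216−2²−9²)/(2·2·9) = -0.8661; θ_2 = -150.0046° (elbow-down)
β = atan2(2.7680,6.7941) = 22.1666°; ψ = atan2(-4.4994,-5.7946) = -142.1714°
θ_1 = β − ψ = 164.3380°
θ_3 = φ − θ_1 − θ_2 = -164.3334° (wrapped to (-180°,180°])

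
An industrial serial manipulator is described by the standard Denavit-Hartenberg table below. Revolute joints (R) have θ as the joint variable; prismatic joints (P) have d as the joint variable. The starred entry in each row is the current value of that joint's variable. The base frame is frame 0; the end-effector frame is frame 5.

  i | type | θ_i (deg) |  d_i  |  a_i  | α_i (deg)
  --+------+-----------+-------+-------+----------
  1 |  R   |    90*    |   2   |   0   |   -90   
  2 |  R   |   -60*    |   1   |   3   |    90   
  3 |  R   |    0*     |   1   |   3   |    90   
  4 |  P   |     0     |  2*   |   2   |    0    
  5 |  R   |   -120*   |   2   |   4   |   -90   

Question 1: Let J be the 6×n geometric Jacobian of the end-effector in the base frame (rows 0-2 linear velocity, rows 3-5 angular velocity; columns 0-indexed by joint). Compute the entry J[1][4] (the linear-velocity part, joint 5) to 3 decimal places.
3.464

axis z_4 = (1.0000,-0.0000,0.0000); lever o_n−o_4 = (2.0000,2.0000,-3.4641)
cross product → J_v[:, 4] = (0.0000,3.4641,2.0000)
J_ω[:, 4] = z_4
entry J[1][4] = 3.4641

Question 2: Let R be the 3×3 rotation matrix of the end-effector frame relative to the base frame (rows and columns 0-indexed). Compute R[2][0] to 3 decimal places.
-0.866

End-effector x-axis (col 0 of R) = (0.0000,0.5000,-0.8660)
R[2][0] = -0.8660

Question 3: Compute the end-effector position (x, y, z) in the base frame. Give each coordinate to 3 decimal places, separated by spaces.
after link 1: o_1 = (0.0000, 0.0000, 2.0000)
after link 2: o_2 = (-1.0000, 1.5000, 4.5981)
after link 3: o_3 = (-1.0000, 2.1340, 7.6962)
after link 4: o_4 = (1.0000, 3.1340, 9.4282)
after link 5: o_5 = (3.0000, 5.1340, 5.9641)

3.000 5.134 5.964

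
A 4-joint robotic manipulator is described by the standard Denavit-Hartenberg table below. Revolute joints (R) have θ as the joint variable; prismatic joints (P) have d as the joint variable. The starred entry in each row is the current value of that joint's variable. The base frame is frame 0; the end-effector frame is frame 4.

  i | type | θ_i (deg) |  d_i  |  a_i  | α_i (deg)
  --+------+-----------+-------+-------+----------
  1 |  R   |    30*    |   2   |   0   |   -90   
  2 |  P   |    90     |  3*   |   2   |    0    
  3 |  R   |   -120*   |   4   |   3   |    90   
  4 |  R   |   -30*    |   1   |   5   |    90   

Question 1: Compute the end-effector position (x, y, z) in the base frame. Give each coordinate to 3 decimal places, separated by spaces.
2.815 6.821 4.531

after link 1: o_1 = (0.0000, 0.0000, 2.0000)
after link 2: o_2 = (-1.5000, 2.5981, 0.0000)
after link 3: o_3 = (-1.2500, 7.3612, 1.5000)
after link 4: o_4 = (2.8146, 6.8212, 4.5311)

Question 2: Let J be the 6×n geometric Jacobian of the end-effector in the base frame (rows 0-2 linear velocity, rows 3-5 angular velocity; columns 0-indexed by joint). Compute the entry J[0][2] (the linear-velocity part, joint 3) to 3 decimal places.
axis z_2 = (-0.5000,0.8660,0.0000); lever o_n−o_2 = (4.3146,4.2231,4.5311)
cross product → J_v[:, 2] = (3.9240,2.2655,-5.8481)
J_ω[:, 2] = z_2
entry J[0][2] = 3.9240

3.924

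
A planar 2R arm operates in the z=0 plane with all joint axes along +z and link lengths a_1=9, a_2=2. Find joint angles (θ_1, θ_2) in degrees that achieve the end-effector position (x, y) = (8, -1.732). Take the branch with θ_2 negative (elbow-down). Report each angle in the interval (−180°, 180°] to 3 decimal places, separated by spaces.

cos θ_2 = (66.9998−9²−2²)/(2·9·2) = -0.5000; θ_2 = -120.0003° (elbow-down)
β = atan2(-1.7320,8.0000) = -12.2160°; ψ = atan2(-1.7320,8.0000) = -12.2163°
θ_1 = β − ψ = 0.0003°

0.000 -120.000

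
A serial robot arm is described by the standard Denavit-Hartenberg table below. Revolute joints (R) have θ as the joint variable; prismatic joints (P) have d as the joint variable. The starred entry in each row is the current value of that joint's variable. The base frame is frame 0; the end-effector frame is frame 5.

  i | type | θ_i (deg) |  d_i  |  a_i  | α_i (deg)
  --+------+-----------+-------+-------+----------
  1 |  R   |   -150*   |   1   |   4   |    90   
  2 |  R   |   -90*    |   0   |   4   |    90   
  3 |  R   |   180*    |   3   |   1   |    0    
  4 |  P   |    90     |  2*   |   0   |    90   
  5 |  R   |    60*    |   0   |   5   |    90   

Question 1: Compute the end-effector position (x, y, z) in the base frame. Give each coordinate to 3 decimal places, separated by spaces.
after link 1: o_1 = (-3.4641, -2.0000, 1.0000)
after link 2: o_2 = (-3.4641, -2.0000, -3.0000)
after link 3: o_3 = (-0.8660, -0.5000, -2.0000)
after link 4: o_4 = (0.8660, 0.5000, -2.0000)
after link 5: o_5 = (5.8660, 0.5000, -2.0000)

5.866 0.500 -2.000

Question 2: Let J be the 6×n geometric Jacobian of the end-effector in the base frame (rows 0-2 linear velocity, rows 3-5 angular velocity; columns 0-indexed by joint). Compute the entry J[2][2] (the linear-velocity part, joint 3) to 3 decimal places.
axis z_2 = (0.8660,0.5000,-0.0000); lever o_n−o_2 = (9.3301,2.5000,1.0000)
cross product → J_v[:, 2] = (0.5000,-0.8660,-2.5000)
J_ω[:, 2] = z_2
entry J[2][2] = -2.5000

-2.500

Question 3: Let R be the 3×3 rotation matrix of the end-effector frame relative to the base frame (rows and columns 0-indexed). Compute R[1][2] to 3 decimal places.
End-effector z-axis (col 2 of R) = (-0.0000,-1.0000,0.0000)
R[1][2] = -1.0000

-1.000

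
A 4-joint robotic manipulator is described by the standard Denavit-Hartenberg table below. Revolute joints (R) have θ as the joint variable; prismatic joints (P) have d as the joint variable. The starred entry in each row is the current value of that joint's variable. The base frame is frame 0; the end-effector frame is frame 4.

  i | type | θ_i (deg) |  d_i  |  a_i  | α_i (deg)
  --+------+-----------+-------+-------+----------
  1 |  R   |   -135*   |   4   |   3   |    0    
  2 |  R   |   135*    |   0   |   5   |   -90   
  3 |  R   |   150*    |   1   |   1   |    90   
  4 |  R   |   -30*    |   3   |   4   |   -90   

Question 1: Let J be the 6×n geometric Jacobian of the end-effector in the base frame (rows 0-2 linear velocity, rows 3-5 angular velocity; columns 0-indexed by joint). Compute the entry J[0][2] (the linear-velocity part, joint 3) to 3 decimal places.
axis z_2 = (0.0000,1.0000,0.0000); lever o_n−o_2 = (-2.3660,-1.0000,-4.8301)
cross product → J_v[:, 2] = (-4.8301,-0.0000,2.3660)
J_ω[:, 2] = z_2
entry J[0][2] = -4.8301

-4.830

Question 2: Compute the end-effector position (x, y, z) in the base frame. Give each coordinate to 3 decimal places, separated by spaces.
after link 1: o_1 = (-2.1213, -2.1213, 4.0000)
after link 2: o_2 = (2.8787, -2.1213, 4.0000)
after link 3: o_3 = (2.0127, -1.1213, 3.5000)
after link 4: o_4 = (0.5127, -3.1213, -0.8301)

0.513 -3.121 -0.830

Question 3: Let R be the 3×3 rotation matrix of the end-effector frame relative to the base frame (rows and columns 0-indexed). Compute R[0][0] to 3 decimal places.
End-effector x-axis (col 0 of R) = (-0.7500,-0.5000,-0.4330)
R[0][0] = -0.7500

-0.750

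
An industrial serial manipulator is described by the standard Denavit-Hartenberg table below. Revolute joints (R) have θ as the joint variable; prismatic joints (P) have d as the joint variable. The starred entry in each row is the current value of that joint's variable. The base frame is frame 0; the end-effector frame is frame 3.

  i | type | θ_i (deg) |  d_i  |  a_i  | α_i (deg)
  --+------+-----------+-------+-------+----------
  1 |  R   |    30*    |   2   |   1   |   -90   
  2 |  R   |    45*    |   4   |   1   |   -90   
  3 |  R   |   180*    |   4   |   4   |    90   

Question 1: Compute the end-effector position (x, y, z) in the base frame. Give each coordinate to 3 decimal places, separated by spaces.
after link 1: o_1 = (0.8660, 0.5000, 2.0000)
after link 2: o_2 = (-0.5216, 4.3177, 1.2929)
after link 3: o_3 = (-5.4206, 1.4892, 1.2929)

-5.421 1.489 1.293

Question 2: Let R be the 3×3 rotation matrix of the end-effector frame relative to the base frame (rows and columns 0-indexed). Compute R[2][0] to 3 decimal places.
End-effector x-axis (col 0 of R) = (-0.6124,-0.3536,0.7071)
R[2][0] = 0.7071

0.707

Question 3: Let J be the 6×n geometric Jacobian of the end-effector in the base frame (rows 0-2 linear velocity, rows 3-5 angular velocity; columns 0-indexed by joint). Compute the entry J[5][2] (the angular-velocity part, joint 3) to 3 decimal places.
-0.707

axis z_2 = (-0.6124,-0.3536,-0.7071); lever o_n−o_2 = (-4.8990,-2.8284,-0.0000)
cross product → J_v[:, 2] = (-2.0000,3.4641,0.0000)
J_ω[:, 2] = z_2
entry J[5][2] = -0.7071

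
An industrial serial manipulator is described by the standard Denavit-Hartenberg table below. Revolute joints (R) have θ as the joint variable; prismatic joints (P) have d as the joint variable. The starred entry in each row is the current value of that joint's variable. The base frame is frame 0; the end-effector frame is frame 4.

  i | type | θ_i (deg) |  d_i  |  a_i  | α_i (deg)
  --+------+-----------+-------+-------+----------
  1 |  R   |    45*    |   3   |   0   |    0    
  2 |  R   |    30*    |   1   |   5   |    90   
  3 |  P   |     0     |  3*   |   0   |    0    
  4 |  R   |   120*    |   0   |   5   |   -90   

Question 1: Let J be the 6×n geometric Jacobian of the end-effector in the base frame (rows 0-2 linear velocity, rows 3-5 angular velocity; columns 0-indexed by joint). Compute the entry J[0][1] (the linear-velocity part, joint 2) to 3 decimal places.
axis z_1 = (0.0000,0.0000,1.0000); lever o_n−o_1 = (3.5448,1.6384,5.3301)
cross product → J_v[:, 1] = (-1.6384,3.5448,0.0000)
J_ω[:, 1] = z_1
entry J[0][1] = -1.6384

-1.638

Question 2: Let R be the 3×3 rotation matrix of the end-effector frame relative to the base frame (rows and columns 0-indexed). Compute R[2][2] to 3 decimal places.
-0.500

End-effector z-axis (col 2 of R) = (-0.2241,-0.8365,-0.5000)
R[2][2] = -0.5000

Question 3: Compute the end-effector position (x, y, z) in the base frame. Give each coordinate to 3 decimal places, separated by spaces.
3.545 1.638 8.330

after link 1: o_1 = (0.0000, 0.0000, 3.0000)
after link 2: o_2 = (1.2941, 4.8296, 4.0000)
after link 3: o_3 = (4.1919, 4.0532, 4.0000)
after link 4: o_4 = (3.5448, 1.6384, 8.3301)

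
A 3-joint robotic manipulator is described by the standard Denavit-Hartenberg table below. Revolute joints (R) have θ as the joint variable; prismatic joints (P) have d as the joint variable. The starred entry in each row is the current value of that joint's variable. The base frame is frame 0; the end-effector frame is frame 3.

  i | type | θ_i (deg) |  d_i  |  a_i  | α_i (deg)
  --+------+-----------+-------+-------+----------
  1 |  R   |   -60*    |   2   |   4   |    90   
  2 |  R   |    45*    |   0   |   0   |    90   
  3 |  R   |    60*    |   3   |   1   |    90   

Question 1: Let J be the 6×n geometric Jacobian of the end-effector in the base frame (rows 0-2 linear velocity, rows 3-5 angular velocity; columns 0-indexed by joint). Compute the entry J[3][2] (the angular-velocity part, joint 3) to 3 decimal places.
0.354

axis z_2 = (0.3536,-0.6124,-0.7071); lever o_n−o_2 = (0.4874,-2.5763,-1.7678)
cross product → J_v[:, 2] = (-0.7392,0.2803,-0.6124)
J_ω[:, 2] = z_2
entry J[3][2] = 0.3536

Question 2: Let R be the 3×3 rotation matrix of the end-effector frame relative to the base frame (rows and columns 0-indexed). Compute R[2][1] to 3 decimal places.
End-effector y-axis (col 1 of R) = (0.3536,-0.6124,-0.7071)
R[2][1] = -0.7071

-0.707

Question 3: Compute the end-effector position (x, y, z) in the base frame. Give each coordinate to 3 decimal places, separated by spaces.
after link 1: o_1 = (2.0000, -3.4641, 2.0000)
after link 2: o_2 = (2.0000, -3.4641, 2.0000)
after link 3: o_3 = (2.4874, -6.0404, 0.2322)

2.487 -6.040 0.232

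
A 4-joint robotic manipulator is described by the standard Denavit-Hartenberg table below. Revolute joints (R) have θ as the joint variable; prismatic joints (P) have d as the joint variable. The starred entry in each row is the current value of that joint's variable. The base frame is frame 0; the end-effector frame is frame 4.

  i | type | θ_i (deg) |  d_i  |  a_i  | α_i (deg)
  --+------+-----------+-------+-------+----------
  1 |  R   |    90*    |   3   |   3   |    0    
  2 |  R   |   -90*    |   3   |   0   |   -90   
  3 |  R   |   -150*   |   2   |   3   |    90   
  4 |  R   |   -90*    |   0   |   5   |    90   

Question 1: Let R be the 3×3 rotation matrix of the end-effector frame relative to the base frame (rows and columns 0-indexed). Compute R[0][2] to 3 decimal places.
End-effector z-axis (col 2 of R) = (0.8660,-0.0000,-0.5000)
R[0][2] = 0.8660

0.866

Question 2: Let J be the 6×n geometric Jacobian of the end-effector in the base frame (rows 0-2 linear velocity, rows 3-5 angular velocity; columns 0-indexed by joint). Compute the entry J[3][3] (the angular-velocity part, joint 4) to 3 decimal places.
-0.500

axis z_3 = (-0.5000,0.0000,-0.8660); lever o_n−o_3 = (-0.0000,-5.0000,0.0000)
cross product → J_v[:, 3] = (-4.3301,0.0000,2.5000)
J_ω[:, 3] = z_3
entry J[3][3] = -0.5000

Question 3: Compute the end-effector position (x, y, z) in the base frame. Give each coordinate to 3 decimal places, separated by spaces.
-2.598 -0.000 7.500

after link 1: o_1 = (0.0000, 3.0000, 3.0000)
after link 2: o_2 = (0.0000, 3.0000, 6.0000)
after link 3: o_3 = (-2.5981, 5.0000, 7.5000)
after link 4: o_4 = (-2.5981, -0.0000, 7.5000)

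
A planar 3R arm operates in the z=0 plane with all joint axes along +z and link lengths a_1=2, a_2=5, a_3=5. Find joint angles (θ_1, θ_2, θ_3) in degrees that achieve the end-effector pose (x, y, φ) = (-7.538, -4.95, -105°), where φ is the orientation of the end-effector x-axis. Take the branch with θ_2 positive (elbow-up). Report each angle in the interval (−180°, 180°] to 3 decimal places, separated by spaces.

wrist centre = target − a_3·(cos φ, sin φ) = (-6.2439, -0.1204)
cos θ_2 = (39.0008−2²−5²)/(2·2·5) = 0.5000; θ_2 = 59.9972° (elbow-up)
β = atan2(-0.1204,-6.2439) = -178.8956°; ψ = atan2(4.3300,4.5002) = 43.8958°
θ_1 = β − ψ = -222.7913°
θ_3 = φ − θ_1 − θ_2 = 57.7941° (wrapped to (-180°,180°])

137.209 59.997 57.794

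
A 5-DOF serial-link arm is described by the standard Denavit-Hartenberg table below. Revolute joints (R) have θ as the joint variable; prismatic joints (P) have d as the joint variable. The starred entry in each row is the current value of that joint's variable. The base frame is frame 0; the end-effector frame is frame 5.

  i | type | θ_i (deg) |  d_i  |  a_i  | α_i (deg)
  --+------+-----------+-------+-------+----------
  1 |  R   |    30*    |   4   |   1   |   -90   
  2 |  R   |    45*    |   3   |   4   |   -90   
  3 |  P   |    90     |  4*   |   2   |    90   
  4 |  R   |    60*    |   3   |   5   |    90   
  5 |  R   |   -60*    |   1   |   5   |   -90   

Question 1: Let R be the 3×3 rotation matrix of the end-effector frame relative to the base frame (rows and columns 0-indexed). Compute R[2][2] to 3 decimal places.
-0.884

End-effector z-axis (col 2 of R) = (0.0634,-0.4634,-0.8839)
R[2][2] = -0.8839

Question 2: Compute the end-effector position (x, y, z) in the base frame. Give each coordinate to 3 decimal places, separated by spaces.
-1.812 -5.221 -4.956

after link 1: o_1 = (0.8660, 0.5000, 4.0000)
after link 2: o_2 = (1.8155, 4.5123, 1.1716)
after link 3: o_3 = (0.3660, 1.3660, -1.6569)
after link 4: o_4 = (0.8015, -1.2693, -6.8400)
after link 5: o_5 = (-1.8118, -5.2215, -4.9556)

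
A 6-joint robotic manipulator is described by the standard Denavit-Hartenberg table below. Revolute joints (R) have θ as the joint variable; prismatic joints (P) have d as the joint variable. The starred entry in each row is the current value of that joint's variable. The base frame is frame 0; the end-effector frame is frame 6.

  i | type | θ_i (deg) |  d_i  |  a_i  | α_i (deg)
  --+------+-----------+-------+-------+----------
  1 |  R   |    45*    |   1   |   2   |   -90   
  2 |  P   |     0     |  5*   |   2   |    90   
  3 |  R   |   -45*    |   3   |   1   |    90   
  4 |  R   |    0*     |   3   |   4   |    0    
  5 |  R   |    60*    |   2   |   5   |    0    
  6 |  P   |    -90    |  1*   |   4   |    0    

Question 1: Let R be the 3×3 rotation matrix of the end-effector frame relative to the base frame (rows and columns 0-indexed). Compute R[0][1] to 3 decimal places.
End-effector y-axis (col 1 of R) = (0.5000,0.0000,0.8660)
R[0][1] = 0.5000

0.500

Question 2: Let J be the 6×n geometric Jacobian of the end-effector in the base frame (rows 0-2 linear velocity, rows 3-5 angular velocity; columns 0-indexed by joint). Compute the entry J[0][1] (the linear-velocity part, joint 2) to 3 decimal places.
-0.707

prismatic axis z_1 = (-0.7071,0.7071,0.0000)
J_v[:, 1] = z_1; J_ω[:, 1] = (0,0,0)
entry J[0][1] = -0.7071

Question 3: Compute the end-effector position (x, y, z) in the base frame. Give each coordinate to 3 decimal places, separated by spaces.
10.257 0.364 6.330

after link 1: o_1 = (1.4142, 1.4142, 1.0000)
after link 2: o_2 = (-0.7071, 6.3640, 1.0000)
after link 3: o_3 = (0.2929, 6.3640, 4.0000)
after link 4: o_4 = (4.2929, 3.3640, 4.0000)
after link 5: o_5 = (6.7929, 1.3640, 8.3301)
after link 6: o_6 = (10.2570, 0.3640, 6.3301)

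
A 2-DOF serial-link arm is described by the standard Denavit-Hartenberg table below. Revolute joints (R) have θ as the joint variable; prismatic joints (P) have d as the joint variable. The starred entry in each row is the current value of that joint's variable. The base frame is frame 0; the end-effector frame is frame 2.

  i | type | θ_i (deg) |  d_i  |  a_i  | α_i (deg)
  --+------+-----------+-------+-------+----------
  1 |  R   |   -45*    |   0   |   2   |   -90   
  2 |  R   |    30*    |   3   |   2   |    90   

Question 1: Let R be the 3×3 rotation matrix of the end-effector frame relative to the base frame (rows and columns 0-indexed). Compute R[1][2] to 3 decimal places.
End-effector z-axis (col 2 of R) = (0.3536,-0.3536,0.8660)
R[1][2] = -0.3536

-0.354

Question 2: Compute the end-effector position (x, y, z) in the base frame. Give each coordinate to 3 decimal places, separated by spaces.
4.760 -0.518 -1.000

after link 1: o_1 = (1.4142, -1.4142, 0.0000)
after link 2: o_2 = (4.7603, -0.5176, -1.0000)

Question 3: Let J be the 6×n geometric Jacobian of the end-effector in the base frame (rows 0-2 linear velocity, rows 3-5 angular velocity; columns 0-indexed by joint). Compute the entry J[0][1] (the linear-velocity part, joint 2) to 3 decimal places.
-0.707

axis z_1 = (0.7071,0.7071,0.0000); lever o_n−o_1 = (3.3461,0.8966,-1.0000)
cross product → J_v[:, 1] = (-0.7071,0.7071,-1.7321)
J_ω[:, 1] = z_1
entry J[0][1] = -0.7071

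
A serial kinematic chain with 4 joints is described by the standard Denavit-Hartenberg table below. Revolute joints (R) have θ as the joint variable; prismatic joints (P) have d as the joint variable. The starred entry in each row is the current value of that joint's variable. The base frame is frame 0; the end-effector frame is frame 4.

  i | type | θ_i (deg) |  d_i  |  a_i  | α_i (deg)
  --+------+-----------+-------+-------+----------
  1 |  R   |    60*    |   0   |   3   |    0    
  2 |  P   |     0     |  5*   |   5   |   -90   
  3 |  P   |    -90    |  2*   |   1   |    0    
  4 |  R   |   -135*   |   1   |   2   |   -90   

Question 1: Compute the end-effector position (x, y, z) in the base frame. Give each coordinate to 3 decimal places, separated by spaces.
0.695 7.203 4.586

after link 1: o_1 = (1.5000, 2.5981, 0.0000)
after link 2: o_2 = (4.0000, 6.9282, 5.0000)
after link 3: o_3 = (2.2679, 7.9282, 6.0000)
after link 4: o_4 = (0.6948, 7.2035, 4.5858)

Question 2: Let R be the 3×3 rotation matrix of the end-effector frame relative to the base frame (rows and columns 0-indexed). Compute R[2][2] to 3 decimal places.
End-effector z-axis (col 2 of R) = (-0.3536,-0.6124,0.7071)
R[2][2] = 0.7071

0.707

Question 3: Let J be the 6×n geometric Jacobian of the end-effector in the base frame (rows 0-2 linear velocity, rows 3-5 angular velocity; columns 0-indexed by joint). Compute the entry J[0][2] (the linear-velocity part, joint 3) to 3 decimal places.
-0.866

prismatic axis z_2 = (-0.8660,0.5000,0.0000)
J_v[:, 2] = z_2; J_ω[:, 2] = (0,0,0)
entry J[0][2] = -0.8660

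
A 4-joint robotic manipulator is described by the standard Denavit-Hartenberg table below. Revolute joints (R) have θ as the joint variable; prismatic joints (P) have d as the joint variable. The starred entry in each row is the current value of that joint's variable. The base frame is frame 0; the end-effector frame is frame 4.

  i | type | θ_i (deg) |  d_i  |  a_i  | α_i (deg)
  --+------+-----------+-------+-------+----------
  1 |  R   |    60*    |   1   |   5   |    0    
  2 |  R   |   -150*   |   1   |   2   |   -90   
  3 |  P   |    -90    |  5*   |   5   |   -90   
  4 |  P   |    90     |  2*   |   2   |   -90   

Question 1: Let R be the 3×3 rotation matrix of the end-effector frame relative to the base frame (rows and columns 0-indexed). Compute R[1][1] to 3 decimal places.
End-effector y-axis (col 1 of R) = (0.0000,1.0000,-0.0000)
R[1][1] = 1.0000

1.000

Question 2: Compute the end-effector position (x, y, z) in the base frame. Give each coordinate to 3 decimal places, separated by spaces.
after link 1: o_1 = (2.5000, 4.3301, 1.0000)
after link 2: o_2 = (2.5000, 2.3301, 2.0000)
after link 3: o_3 = (7.5000, 2.3301, 7.0000)
after link 4: o_4 = (5.5000, 0.3301, 7.0000)

5.500 0.330 7.000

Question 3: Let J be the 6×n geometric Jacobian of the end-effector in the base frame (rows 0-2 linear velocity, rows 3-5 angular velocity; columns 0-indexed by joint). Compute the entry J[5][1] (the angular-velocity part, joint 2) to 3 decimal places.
axis z_1 = (0.0000,0.0000,1.0000); lever o_n−o_1 = (3.0000,-4.0000,6.0000)
cross product → J_v[:, 1] = (4.0000,3.0000,-0.0000)
J_ω[:, 1] = z_1
entry J[5][1] = 1.0000

1.000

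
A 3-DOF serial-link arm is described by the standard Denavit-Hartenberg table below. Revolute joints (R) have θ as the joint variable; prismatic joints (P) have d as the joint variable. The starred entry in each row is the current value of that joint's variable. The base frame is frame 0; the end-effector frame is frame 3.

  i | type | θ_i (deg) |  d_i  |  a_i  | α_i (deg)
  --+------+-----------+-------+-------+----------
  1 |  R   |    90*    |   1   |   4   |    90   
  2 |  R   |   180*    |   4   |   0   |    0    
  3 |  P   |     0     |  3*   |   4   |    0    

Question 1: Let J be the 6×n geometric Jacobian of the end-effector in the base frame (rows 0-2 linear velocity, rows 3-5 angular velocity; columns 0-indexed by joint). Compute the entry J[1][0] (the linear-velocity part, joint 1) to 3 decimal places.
axis z_0 = ẑ; lever o_n−o_0 = (7.0000,-0.0000,1.0000)
cross product → J_v[:, 0] = (0.0000,7.0000,-0.0000)
J_ω[:, 0] = z_0
entry J[1][0] = 7.0000

7.000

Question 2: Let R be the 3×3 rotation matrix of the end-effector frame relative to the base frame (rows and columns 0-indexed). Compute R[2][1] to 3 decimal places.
-1.000

End-effector y-axis (col 1 of R) = (0.0000,-0.0000,-1.0000)
R[2][1] = -1.0000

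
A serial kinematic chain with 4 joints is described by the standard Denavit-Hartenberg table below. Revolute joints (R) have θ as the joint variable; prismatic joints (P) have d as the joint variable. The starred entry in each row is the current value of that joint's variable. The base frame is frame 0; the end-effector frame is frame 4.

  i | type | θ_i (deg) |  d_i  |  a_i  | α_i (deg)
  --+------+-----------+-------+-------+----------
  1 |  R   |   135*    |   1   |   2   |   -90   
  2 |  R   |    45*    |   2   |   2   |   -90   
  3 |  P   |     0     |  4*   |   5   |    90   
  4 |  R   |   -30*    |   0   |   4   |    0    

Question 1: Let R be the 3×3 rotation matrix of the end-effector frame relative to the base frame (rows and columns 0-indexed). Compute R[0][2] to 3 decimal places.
-0.707

End-effector z-axis (col 2 of R) = (-0.7071,-0.7071,0.0000)
R[0][2] = -0.7071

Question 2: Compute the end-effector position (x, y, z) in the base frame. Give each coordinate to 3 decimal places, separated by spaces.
after link 1: o_1 = (-1.4142, 1.4142, 1.0000)
after link 2: o_2 = (-3.8284, 1.0000, -0.4142)
after link 3: o_3 = (-4.3284, 1.5000, -6.7782)
after link 4: o_4 = (-7.0605, 4.2321, -7.8135)

-7.060 4.232 -7.813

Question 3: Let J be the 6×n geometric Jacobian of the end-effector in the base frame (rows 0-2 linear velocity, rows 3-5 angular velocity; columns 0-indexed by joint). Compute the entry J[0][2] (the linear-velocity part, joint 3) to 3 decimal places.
0.500

prismatic axis z_2 = (0.5000,-0.5000,-0.7071)
J_v[:, 2] = z_2; J_ω[:, 2] = (0,0,0)
entry J[0][2] = 0.5000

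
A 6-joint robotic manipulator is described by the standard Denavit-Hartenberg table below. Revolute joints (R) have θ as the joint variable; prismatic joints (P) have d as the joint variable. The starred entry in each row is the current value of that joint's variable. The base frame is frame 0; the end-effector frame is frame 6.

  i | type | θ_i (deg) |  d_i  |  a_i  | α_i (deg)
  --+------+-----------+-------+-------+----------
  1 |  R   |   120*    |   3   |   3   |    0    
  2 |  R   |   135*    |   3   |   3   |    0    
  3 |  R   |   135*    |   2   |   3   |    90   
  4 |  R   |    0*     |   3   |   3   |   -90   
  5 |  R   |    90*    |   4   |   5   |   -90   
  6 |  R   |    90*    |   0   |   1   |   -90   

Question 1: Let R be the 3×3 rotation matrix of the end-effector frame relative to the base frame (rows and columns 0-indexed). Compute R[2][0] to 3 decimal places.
End-effector x-axis (col 0 of R) = (-0.0000,0.0000,-1.0000)
R[2][0] = -1.0000

-1.000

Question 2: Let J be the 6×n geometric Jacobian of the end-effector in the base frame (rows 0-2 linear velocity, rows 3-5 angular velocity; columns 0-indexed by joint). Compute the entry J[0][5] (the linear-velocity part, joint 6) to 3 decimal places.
axis z_5 = (-0.8660,-0.5000,0.0000); lever o_n−o_5 = (0.0000,0.0000,-1.0000)
cross product → J_v[:, 5] = (0.5000,-0.8660,0.0000)
J_ω[:, 5] = z_5
entry J[0][5] = 0.5000

0.500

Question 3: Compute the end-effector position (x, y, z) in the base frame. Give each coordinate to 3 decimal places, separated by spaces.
after link 1: o_1 = (-1.5000, 2.5981, 3.0000)
after link 2: o_2 = (-2.2765, -0.2997, 6.0000)
after link 3: o_3 = (0.3216, 1.2003, 8.0000)
after link 4: o_4 = (4.4197, 0.1022, 8.0000)
after link 5: o_5 = (1.9197, 4.4323, 12.0000)
after link 6: o_6 = (1.9197, 4.4323, 11.0000)

1.920 4.432 11.000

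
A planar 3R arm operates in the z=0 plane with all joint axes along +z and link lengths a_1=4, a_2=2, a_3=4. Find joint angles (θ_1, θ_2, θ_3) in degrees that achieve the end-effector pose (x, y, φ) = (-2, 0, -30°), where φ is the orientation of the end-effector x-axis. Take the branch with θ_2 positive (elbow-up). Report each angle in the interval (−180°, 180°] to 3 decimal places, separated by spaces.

wrist centre = target − a_3·(cos φ, sin φ) = (-5.4641, 2.0000)
cos θ_2 = (33.8564−4²−2²)/(2·4·2) = 0.8660; θ_2 = 30.0000° (elbow-up)
β = atan2(2.0000,-5.4641) = 159.8961°; ψ = atan2(1.0000,5.7321) = 9.8961°
θ_1 = β − ψ = 150.0000°
θ_3 = φ − θ_1 − θ_2 = 150.0000° (wrapped to (-180°,180°])

150.000 30.000 150.000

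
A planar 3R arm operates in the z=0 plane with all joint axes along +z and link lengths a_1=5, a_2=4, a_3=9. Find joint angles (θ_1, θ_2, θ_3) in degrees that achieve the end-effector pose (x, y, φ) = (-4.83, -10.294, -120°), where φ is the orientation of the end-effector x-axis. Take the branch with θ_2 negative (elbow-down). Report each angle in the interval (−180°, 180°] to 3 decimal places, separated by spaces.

-45.043 -150.004 75.047

wrist centre = target − a_3·(cos φ, sin φ) = (-0.3300, -2.4998)
cos θ_2 = (6.3578−5²−4²)/(2·5·4) = -0.8661; θ_2 = -150.0035° (elbow-down)
β = atan2(-2.4998,-0.3300) = -97.5203°; ψ = atan2(-1.9998,1.5358) = -52.4768°
θ_1 = β − ψ = -45.0434°
θ_3 = φ − θ_1 − θ_2 = 75.0469° (wrapped to (-180°,180°])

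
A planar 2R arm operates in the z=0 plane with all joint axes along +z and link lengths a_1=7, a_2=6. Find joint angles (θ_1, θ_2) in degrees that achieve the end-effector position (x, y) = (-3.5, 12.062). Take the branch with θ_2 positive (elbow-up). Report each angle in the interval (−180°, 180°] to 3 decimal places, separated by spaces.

92.359 30.006

cos θ_2 = (157.7418−7²−6²)/(2·7·6) = 0.8660; θ_2 = 30.0059° (elbow-up)
β = atan2(12.0620,-3.5000) = 106.1810°; ψ = atan2(3.0005,12.1958) = 13.8219°
θ_1 = β − ψ = 92.3591°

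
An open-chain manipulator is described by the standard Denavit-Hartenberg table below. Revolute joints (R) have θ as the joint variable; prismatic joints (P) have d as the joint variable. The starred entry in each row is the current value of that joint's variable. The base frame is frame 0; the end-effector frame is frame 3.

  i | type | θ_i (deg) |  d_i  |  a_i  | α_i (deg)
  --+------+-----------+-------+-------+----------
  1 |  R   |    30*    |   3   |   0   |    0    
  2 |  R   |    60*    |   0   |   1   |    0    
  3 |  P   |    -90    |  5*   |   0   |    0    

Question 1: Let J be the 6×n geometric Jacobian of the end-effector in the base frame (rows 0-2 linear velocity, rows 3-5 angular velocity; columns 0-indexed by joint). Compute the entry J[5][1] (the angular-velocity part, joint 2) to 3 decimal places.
1.000

axis z_1 = (0.0000,0.0000,1.0000); lever o_n−o_1 = (0.0000,1.0000,5.0000)
cross product → J_v[:, 1] = (-1.0000,0.0000,0.0000)
J_ω[:, 1] = z_1
entry J[5][1] = 1.0000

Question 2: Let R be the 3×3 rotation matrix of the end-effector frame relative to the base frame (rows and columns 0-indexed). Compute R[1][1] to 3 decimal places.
1.000

End-effector y-axis (col 1 of R) = (0.0000,1.0000,0.0000)
R[1][1] = 1.0000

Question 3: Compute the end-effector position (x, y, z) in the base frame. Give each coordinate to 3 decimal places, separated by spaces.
0.000 1.000 8.000

after link 1: o_1 = (0.0000, 0.0000, 3.0000)
after link 2: o_2 = (0.0000, 1.0000, 3.0000)
after link 3: o_3 = (0.0000, 1.0000, 8.0000)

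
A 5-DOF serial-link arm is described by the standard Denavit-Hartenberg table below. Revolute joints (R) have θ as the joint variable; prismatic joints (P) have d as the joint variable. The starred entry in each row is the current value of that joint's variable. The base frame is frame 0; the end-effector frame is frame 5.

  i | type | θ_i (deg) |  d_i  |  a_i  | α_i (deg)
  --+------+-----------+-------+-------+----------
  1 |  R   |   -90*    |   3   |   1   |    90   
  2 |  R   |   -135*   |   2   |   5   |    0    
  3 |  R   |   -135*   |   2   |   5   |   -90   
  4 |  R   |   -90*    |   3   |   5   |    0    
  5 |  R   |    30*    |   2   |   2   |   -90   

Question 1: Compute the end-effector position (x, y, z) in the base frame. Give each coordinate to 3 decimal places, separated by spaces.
-10.732 7.536 5.464

after link 1: o_1 = (0.0000, -1.0000, 3.0000)
after link 2: o_2 = (-2.0000, 2.5355, -0.5355)
after link 3: o_3 = (-4.0000, 2.5355, 4.4645)
after link 4: o_4 = (-9.0000, 5.5355, 4.4645)
after link 5: o_5 = (-10.7321, 7.5355, 5.4645)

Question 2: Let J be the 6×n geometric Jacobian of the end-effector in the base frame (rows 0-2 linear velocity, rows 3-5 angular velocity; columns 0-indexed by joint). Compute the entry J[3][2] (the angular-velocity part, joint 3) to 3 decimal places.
-1.000

axis z_2 = (-1.0000,-0.0000,0.0000); lever o_n−o_2 = (-8.7321,5.0000,6.0000)
cross product → J_v[:, 2] = (-0.0000,6.0000,-5.0000)
J_ω[:, 2] = z_2
entry J[3][2] = -1.0000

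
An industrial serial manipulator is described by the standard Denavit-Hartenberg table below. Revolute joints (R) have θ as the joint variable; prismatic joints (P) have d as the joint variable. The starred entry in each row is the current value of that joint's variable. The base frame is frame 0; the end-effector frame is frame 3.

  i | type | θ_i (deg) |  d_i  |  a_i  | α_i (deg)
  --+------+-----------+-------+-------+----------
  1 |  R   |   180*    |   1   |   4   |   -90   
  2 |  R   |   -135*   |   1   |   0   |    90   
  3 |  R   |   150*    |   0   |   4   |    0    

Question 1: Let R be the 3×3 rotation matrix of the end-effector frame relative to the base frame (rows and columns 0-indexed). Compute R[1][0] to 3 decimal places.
-0.500

End-effector x-axis (col 0 of R) = (-0.6124,-0.5000,-0.6124)
R[1][0] = -0.5000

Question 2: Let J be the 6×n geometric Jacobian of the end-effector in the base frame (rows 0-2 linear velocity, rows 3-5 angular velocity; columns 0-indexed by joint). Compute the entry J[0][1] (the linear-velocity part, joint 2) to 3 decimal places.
axis z_1 = (-0.0000,-1.0000,0.0000); lever o_n−o_1 = (-2.4495,-3.0000,-2.4495)
cross product → J_v[:, 1] = (2.4495,-0.0000,-2.4495)
J_ω[:, 1] = z_1
entry J[0][1] = 2.4495

2.449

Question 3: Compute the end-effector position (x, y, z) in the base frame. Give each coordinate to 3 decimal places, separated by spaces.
-6.449 -3.000 -1.449

after link 1: o_1 = (-4.0000, 0.0000, 1.0000)
after link 2: o_2 = (-4.0000, -1.0000, 1.0000)
after link 3: o_3 = (-6.4495, -3.0000, -1.4495)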